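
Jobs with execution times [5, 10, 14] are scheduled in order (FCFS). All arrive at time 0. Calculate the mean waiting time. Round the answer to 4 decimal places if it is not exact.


FCFS order (as given): [5, 10, 14]
Waiting times:
  Job 1: wait = 0
  Job 2: wait = 5
  Job 3: wait = 15
Sum of waiting times = 20
Average waiting time = 20/3 = 6.6667

6.6667


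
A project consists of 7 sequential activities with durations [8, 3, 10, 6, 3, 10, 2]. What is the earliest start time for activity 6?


Activity 6 starts after activities 1 through 5 complete.
Predecessor durations: [8, 3, 10, 6, 3]
ES = 8 + 3 + 10 + 6 + 3 = 30

30


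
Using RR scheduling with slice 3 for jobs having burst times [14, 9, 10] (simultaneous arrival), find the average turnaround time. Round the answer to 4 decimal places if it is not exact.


Time quantum = 3
Execution trace:
  J1 runs 3 units, time = 3
  J2 runs 3 units, time = 6
  J3 runs 3 units, time = 9
  J1 runs 3 units, time = 12
  J2 runs 3 units, time = 15
  J3 runs 3 units, time = 18
  J1 runs 3 units, time = 21
  J2 runs 3 units, time = 24
  J3 runs 3 units, time = 27
  J1 runs 3 units, time = 30
  J3 runs 1 units, time = 31
  J1 runs 2 units, time = 33
Finish times: [33, 24, 31]
Average turnaround = 88/3 = 29.3333

29.3333


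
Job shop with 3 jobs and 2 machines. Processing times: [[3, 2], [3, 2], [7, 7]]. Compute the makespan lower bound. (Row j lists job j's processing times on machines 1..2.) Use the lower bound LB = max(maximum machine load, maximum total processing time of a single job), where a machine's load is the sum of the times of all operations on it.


Machine loads:
  Machine 1: 3 + 3 + 7 = 13
  Machine 2: 2 + 2 + 7 = 11
Max machine load = 13
Job totals:
  Job 1: 5
  Job 2: 5
  Job 3: 14
Max job total = 14
Lower bound = max(13, 14) = 14

14


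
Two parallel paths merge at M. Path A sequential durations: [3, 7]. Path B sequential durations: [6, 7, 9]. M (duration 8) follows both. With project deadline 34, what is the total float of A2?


Forward pass: ES(A2) = sum of predecessors on chain A = 3
EF = ES + duration = 3 + 7 = 10
Backward pass: LF(M) = deadline = 34; LS(M) = 34 - 8 = 26
LF(A2) = LS(M) - sum(successors on chain A) = 26 - 0 = 26
LS = LF - duration = 26 - 7 = 19
Total float = LS - ES = 19 - 3 = 16

16


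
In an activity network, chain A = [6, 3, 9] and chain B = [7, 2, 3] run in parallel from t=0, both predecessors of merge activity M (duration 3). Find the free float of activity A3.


ES(A3) = sum of predecessors on chain A = 9
EF(A3) = ES + duration = 9 + 9 = 18
Successor of A3 is M. ES(M) = max(sum(A), sum(B)) = max(18, 12) = 18
Free float = ES(successor) - EF(current) = 18 - 18 = 0

0


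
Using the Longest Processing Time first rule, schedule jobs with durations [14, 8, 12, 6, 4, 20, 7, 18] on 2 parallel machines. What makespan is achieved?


Sort jobs in decreasing order (LPT): [20, 18, 14, 12, 8, 7, 6, 4]
Assign each job to the least loaded machine:
  Machine 1: jobs [20, 12, 8, 4], load = 44
  Machine 2: jobs [18, 14, 7, 6], load = 45
Makespan = max load = 45

45


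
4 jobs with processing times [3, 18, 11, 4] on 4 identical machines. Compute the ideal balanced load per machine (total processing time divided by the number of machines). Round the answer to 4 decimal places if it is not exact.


Total processing time = 3 + 18 + 11 + 4 = 36
Number of machines = 4
Ideal balanced load = 36 / 4 = 9.0

9.0


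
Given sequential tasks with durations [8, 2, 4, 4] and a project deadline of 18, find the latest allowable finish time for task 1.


LF(activity 1) = deadline - sum of successor durations
Successors: activities 2 through 4 with durations [2, 4, 4]
Sum of successor durations = 10
LF = 18 - 10 = 8

8


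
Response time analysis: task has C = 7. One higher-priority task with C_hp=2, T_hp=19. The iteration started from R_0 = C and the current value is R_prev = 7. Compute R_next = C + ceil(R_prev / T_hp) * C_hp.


R_next = C + ceil(R_prev / T_hp) * C_hp
ceil(7 / 19) = ceil(0.3684) = 1
Interference = 1 * 2 = 2
R_next = 7 + 2 = 9

9


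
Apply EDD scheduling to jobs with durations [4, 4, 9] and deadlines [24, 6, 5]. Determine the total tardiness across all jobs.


Sort by due date (EDD order): [(9, 5), (4, 6), (4, 24)]
Compute completion times and tardiness:
  Job 1: p=9, d=5, C=9, tardiness=max(0,9-5)=4
  Job 2: p=4, d=6, C=13, tardiness=max(0,13-6)=7
  Job 3: p=4, d=24, C=17, tardiness=max(0,17-24)=0
Total tardiness = 11

11


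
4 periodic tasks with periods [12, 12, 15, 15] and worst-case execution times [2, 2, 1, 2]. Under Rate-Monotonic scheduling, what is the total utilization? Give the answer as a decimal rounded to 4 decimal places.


Compute individual utilizations (exact fractions):
  Task 1: C/T = 2/12 = 1/6 (approx. 0.1667)
  Task 2: C/T = 2/12 = 1/6 (approx. 0.1667)
  Task 3: C/T = 1/15 (approx. 0.0667)
  Task 4: C/T = 2/15 (approx. 0.1333)
Total utilization U = 1/6 + 1/6 + 1/15 + 2/15 = 8/15
Rounded to 4 decimal places: U = 0.5333
RM (Liu & Layland) bound for 4 tasks = 0.756828; compare with U = 8/15 (approx. 0.533333)
U <= bound, so schedulable by RM sufficient condition.

0.5333


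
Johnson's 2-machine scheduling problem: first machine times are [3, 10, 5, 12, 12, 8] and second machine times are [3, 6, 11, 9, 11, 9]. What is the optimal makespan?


Apply Johnson's rule:
  Group 1 (a <= b): [(1, 3, 3), (3, 5, 11), (6, 8, 9)]
  Group 2 (a > b): [(5, 12, 11), (4, 12, 9), (2, 10, 6)]
Optimal job order: [1, 3, 6, 5, 4, 2]
Schedule:
  Job 1: M1 done at 3, M2 done at 6
  Job 3: M1 done at 8, M2 done at 19
  Job 6: M1 done at 16, M2 done at 28
  Job 5: M1 done at 28, M2 done at 39
  Job 4: M1 done at 40, M2 done at 49
  Job 2: M1 done at 50, M2 done at 56
Makespan = 56

56


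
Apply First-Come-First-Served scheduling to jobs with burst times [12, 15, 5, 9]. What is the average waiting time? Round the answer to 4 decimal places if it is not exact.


FCFS order (as given): [12, 15, 5, 9]
Waiting times:
  Job 1: wait = 0
  Job 2: wait = 12
  Job 3: wait = 27
  Job 4: wait = 32
Sum of waiting times = 71
Average waiting time = 71/4 = 17.75

17.75


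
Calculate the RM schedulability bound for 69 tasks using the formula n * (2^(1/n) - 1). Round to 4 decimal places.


Compute 2^(1/69) = 1.0100962378
Subtract 1: 1.0100962378 - 1 = 0.0100962378
Multiply by n: 69 * 0.0100962378 = 0.6966404082
Round to 4 dp: 0.6966

0.6966


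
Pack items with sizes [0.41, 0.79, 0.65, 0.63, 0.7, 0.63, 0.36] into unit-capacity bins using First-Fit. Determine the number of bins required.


Place items sequentially using First-Fit:
  Item 0.41 -> new Bin 1
  Item 0.79 -> new Bin 2
  Item 0.65 -> new Bin 3
  Item 0.63 -> new Bin 4
  Item 0.7 -> new Bin 5
  Item 0.63 -> new Bin 6
  Item 0.36 -> Bin 1 (now 0.77)
Total bins used = 6

6


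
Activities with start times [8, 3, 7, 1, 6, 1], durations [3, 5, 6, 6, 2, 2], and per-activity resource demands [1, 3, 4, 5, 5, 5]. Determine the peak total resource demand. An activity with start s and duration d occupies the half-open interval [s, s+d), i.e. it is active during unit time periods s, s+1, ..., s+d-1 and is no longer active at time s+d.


Each activity i is active on [start_i, start_i + duration_i).
Compute total resource usage per time slot:
  t=0: active resources = [], total = 0
  t=1: active resources = [5, 5], total = 10
  t=2: active resources = [5, 5], total = 10
  t=3: active resources = [3, 5], total = 8
  t=4: active resources = [3, 5], total = 8
  t=5: active resources = [3, 5], total = 8
  t=6: active resources = [3, 5, 5], total = 13
  t=7: active resources = [3, 4, 5], total = 12
  t=8: active resources = [1, 4], total = 5
  t=9: active resources = [1, 4], total = 5
  t=10: active resources = [1, 4], total = 5
  t=11: active resources = [4], total = 4
  t=12: active resources = [4], total = 4
Peak resource demand = 13

13


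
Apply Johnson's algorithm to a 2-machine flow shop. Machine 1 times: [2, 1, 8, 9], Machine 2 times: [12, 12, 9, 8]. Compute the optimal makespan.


Apply Johnson's rule:
  Group 1 (a <= b): [(2, 1, 12), (1, 2, 12), (3, 8, 9)]
  Group 2 (a > b): [(4, 9, 8)]
Optimal job order: [2, 1, 3, 4]
Schedule:
  Job 2: M1 done at 1, M2 done at 13
  Job 1: M1 done at 3, M2 done at 25
  Job 3: M1 done at 11, M2 done at 34
  Job 4: M1 done at 20, M2 done at 42
Makespan = 42

42


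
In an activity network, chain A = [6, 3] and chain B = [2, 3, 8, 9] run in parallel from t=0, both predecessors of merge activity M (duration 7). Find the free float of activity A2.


ES(A2) = sum of predecessors on chain A = 6
EF(A2) = ES + duration = 6 + 3 = 9
Successor of A2 is M. ES(M) = max(sum(A), sum(B)) = max(9, 22) = 22
Free float = ES(successor) - EF(current) = 22 - 9 = 13

13


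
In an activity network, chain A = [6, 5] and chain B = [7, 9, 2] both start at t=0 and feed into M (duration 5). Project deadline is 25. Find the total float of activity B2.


Forward pass: ES(B2) = sum of predecessors on chain B = 7
EF = ES + duration = 7 + 9 = 16
Backward pass: LF(M) = deadline = 25; LS(M) = 25 - 5 = 20
LF(B2) = LS(M) - sum(successors on chain B) = 20 - 2 = 18
LS = LF - duration = 18 - 9 = 9
Total float = LS - ES = 9 - 7 = 2

2


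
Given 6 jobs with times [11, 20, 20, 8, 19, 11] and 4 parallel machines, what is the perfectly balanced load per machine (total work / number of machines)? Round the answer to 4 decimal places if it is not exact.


Total processing time = 11 + 20 + 20 + 8 + 19 + 11 = 89
Number of machines = 4
Ideal balanced load = 89 / 4 = 22.25

22.25


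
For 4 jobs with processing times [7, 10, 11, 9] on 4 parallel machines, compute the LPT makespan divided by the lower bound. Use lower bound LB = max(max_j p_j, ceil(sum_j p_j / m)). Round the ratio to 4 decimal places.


LPT order: [11, 10, 9, 7]
Machine loads after assignment: [11, 10, 9, 7]
LPT makespan = 11
Lower bound = max(max_job, ceil(total/4)) = max(11, 10) = 11
Ratio = 11 / 11 = 1.0

1.0


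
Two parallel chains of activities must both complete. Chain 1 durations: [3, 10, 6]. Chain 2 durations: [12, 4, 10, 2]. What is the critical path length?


Path A total = 3 + 10 + 6 = 19
Path B total = 12 + 4 + 10 + 2 = 28
Critical path = longest path = max(19, 28) = 28

28


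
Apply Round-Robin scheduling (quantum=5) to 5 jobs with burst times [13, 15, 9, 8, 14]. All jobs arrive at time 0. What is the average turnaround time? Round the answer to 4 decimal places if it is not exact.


Time quantum = 5
Execution trace:
  J1 runs 5 units, time = 5
  J2 runs 5 units, time = 10
  J3 runs 5 units, time = 15
  J4 runs 5 units, time = 20
  J5 runs 5 units, time = 25
  J1 runs 5 units, time = 30
  J2 runs 5 units, time = 35
  J3 runs 4 units, time = 39
  J4 runs 3 units, time = 42
  J5 runs 5 units, time = 47
  J1 runs 3 units, time = 50
  J2 runs 5 units, time = 55
  J5 runs 4 units, time = 59
Finish times: [50, 55, 39, 42, 59]
Average turnaround = 245/5 = 49.0

49.0


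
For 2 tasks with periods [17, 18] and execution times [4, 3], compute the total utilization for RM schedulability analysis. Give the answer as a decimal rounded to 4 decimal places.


Compute individual utilizations (exact fractions):
  Task 1: C/T = 4/17 (approx. 0.2353)
  Task 2: C/T = 3/18 = 1/6 (approx. 0.1667)
Total utilization U = 4/17 + 1/6 = 41/102
Rounded to 4 decimal places: U = 0.4020
RM (Liu & Layland) bound for 2 tasks = 0.828427; compare with U = 41/102 (approx. 0.401961)
U <= bound, so schedulable by RM sufficient condition.

0.4020


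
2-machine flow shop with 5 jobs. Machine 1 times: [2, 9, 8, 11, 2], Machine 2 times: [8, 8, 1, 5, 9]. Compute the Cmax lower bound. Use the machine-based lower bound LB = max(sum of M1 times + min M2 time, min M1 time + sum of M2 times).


LB1 = sum(M1 times) + min(M2 times) = 32 + 1 = 33
LB2 = min(M1 times) + sum(M2 times) = 2 + 31 = 33
Lower bound = max(LB1, LB2) = max(33, 33) = 33

33


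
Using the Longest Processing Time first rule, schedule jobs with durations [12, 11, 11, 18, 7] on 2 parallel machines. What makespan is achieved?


Sort jobs in decreasing order (LPT): [18, 12, 11, 11, 7]
Assign each job to the least loaded machine:
  Machine 1: jobs [18, 11], load = 29
  Machine 2: jobs [12, 11, 7], load = 30
Makespan = max load = 30

30


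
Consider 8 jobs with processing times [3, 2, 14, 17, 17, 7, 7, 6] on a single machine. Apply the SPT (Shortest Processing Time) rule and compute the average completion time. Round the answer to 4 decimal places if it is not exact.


Sort jobs by processing time (SPT order): [2, 3, 6, 7, 7, 14, 17, 17]
Compute completion times sequentially:
  Job 1: processing = 2, completes at 2
  Job 2: processing = 3, completes at 5
  Job 3: processing = 6, completes at 11
  Job 4: processing = 7, completes at 18
  Job 5: processing = 7, completes at 25
  Job 6: processing = 14, completes at 39
  Job 7: processing = 17, completes at 56
  Job 8: processing = 17, completes at 73
Sum of completion times = 229
Average completion time = 229/8 = 28.625

28.625


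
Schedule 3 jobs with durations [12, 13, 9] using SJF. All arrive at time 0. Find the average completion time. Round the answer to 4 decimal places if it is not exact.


SJF order (ascending): [9, 12, 13]
Completion times:
  Job 1: burst=9, C=9
  Job 2: burst=12, C=21
  Job 3: burst=13, C=34
Average completion = 64/3 = 21.3333

21.3333


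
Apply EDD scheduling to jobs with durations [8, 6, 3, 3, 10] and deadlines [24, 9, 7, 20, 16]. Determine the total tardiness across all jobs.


Sort by due date (EDD order): [(3, 7), (6, 9), (10, 16), (3, 20), (8, 24)]
Compute completion times and tardiness:
  Job 1: p=3, d=7, C=3, tardiness=max(0,3-7)=0
  Job 2: p=6, d=9, C=9, tardiness=max(0,9-9)=0
  Job 3: p=10, d=16, C=19, tardiness=max(0,19-16)=3
  Job 4: p=3, d=20, C=22, tardiness=max(0,22-20)=2
  Job 5: p=8, d=24, C=30, tardiness=max(0,30-24)=6
Total tardiness = 11

11


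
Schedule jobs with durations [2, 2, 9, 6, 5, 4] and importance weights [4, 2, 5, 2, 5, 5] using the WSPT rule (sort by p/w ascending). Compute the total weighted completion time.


Compute p/w ratios and sort ascending (WSPT): [(2, 4), (4, 5), (2, 2), (5, 5), (9, 5), (6, 2)]
Compute weighted completion times:
  Job (p=2,w=4): C=2, w*C=4*2=8
  Job (p=4,w=5): C=6, w*C=5*6=30
  Job (p=2,w=2): C=8, w*C=2*8=16
  Job (p=5,w=5): C=13, w*C=5*13=65
  Job (p=9,w=5): C=22, w*C=5*22=110
  Job (p=6,w=2): C=28, w*C=2*28=56
Total weighted completion time = 285

285


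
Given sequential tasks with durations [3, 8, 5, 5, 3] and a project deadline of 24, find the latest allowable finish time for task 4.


LF(activity 4) = deadline - sum of successor durations
Successors: activities 5 through 5 with durations [3]
Sum of successor durations = 3
LF = 24 - 3 = 21

21


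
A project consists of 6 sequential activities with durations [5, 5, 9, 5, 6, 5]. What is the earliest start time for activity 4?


Activity 4 starts after activities 1 through 3 complete.
Predecessor durations: [5, 5, 9]
ES = 5 + 5 + 9 = 19

19


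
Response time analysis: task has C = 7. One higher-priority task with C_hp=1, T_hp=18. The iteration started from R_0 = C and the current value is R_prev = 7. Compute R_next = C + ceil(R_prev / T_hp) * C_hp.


R_next = C + ceil(R_prev / T_hp) * C_hp
ceil(7 / 18) = ceil(0.3889) = 1
Interference = 1 * 1 = 1
R_next = 7 + 1 = 8

8


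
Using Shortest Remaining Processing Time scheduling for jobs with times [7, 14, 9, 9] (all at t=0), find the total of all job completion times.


Since all jobs arrive at t=0, SRPT equals SPT ordering.
SPT order: [7, 9, 9, 14]
Completion times:
  Job 1: p=7, C=7
  Job 2: p=9, C=16
  Job 3: p=9, C=25
  Job 4: p=14, C=39
Total completion time = 7 + 16 + 25 + 39 = 87

87


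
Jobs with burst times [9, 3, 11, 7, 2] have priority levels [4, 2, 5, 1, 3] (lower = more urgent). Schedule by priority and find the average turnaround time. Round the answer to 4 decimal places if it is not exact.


Sort by priority (ascending = highest first):
Order: [(1, 7), (2, 3), (3, 2), (4, 9), (5, 11)]
Completion times:
  Priority 1, burst=7, C=7
  Priority 2, burst=3, C=10
  Priority 3, burst=2, C=12
  Priority 4, burst=9, C=21
  Priority 5, burst=11, C=32
Average turnaround = 82/5 = 16.4

16.4


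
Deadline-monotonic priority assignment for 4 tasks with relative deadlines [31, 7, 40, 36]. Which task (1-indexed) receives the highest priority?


Sort tasks by relative deadline (ascending):
  Task 2: deadline = 7
  Task 1: deadline = 31
  Task 4: deadline = 36
  Task 3: deadline = 40
Priority order (highest first): [2, 1, 4, 3]
Highest priority task = 2

2


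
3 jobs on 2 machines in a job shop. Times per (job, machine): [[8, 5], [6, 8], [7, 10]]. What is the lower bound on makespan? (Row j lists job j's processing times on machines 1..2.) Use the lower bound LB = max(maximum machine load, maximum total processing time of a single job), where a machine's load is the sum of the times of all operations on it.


Machine loads:
  Machine 1: 8 + 6 + 7 = 21
  Machine 2: 5 + 8 + 10 = 23
Max machine load = 23
Job totals:
  Job 1: 13
  Job 2: 14
  Job 3: 17
Max job total = 17
Lower bound = max(23, 17) = 23

23


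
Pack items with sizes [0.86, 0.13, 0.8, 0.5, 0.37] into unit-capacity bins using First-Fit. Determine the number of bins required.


Place items sequentially using First-Fit:
  Item 0.86 -> new Bin 1
  Item 0.13 -> Bin 1 (now 0.99)
  Item 0.8 -> new Bin 2
  Item 0.5 -> new Bin 3
  Item 0.37 -> Bin 3 (now 0.87)
Total bins used = 3

3


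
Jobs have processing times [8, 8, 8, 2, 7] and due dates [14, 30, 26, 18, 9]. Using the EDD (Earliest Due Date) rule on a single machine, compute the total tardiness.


Sort by due date (EDD order): [(7, 9), (8, 14), (2, 18), (8, 26), (8, 30)]
Compute completion times and tardiness:
  Job 1: p=7, d=9, C=7, tardiness=max(0,7-9)=0
  Job 2: p=8, d=14, C=15, tardiness=max(0,15-14)=1
  Job 3: p=2, d=18, C=17, tardiness=max(0,17-18)=0
  Job 4: p=8, d=26, C=25, tardiness=max(0,25-26)=0
  Job 5: p=8, d=30, C=33, tardiness=max(0,33-30)=3
Total tardiness = 4

4


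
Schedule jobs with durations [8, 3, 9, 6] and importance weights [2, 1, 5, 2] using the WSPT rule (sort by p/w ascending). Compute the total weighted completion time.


Compute p/w ratios and sort ascending (WSPT): [(9, 5), (3, 1), (6, 2), (8, 2)]
Compute weighted completion times:
  Job (p=9,w=5): C=9, w*C=5*9=45
  Job (p=3,w=1): C=12, w*C=1*12=12
  Job (p=6,w=2): C=18, w*C=2*18=36
  Job (p=8,w=2): C=26, w*C=2*26=52
Total weighted completion time = 145

145


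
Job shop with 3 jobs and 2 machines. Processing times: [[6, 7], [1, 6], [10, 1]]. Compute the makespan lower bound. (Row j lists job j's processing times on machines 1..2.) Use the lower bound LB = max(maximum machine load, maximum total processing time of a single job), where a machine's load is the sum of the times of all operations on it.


Machine loads:
  Machine 1: 6 + 1 + 10 = 17
  Machine 2: 7 + 6 + 1 = 14
Max machine load = 17
Job totals:
  Job 1: 13
  Job 2: 7
  Job 3: 11
Max job total = 13
Lower bound = max(17, 13) = 17

17


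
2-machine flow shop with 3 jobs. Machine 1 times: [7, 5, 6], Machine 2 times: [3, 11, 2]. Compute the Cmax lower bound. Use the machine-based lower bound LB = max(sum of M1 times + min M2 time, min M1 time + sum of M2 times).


LB1 = sum(M1 times) + min(M2 times) = 18 + 2 = 20
LB2 = min(M1 times) + sum(M2 times) = 5 + 16 = 21
Lower bound = max(LB1, LB2) = max(20, 21) = 21

21


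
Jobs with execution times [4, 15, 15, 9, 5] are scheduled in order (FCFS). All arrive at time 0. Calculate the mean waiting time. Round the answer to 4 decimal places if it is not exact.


FCFS order (as given): [4, 15, 15, 9, 5]
Waiting times:
  Job 1: wait = 0
  Job 2: wait = 4
  Job 3: wait = 19
  Job 4: wait = 34
  Job 5: wait = 43
Sum of waiting times = 100
Average waiting time = 100/5 = 20.0

20.0


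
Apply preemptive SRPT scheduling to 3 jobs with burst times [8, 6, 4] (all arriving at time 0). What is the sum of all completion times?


Since all jobs arrive at t=0, SRPT equals SPT ordering.
SPT order: [4, 6, 8]
Completion times:
  Job 1: p=4, C=4
  Job 2: p=6, C=10
  Job 3: p=8, C=18
Total completion time = 4 + 10 + 18 = 32

32


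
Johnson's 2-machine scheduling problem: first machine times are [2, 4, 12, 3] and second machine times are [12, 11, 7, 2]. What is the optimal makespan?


Apply Johnson's rule:
  Group 1 (a <= b): [(1, 2, 12), (2, 4, 11)]
  Group 2 (a > b): [(3, 12, 7), (4, 3, 2)]
Optimal job order: [1, 2, 3, 4]
Schedule:
  Job 1: M1 done at 2, M2 done at 14
  Job 2: M1 done at 6, M2 done at 25
  Job 3: M1 done at 18, M2 done at 32
  Job 4: M1 done at 21, M2 done at 34
Makespan = 34

34


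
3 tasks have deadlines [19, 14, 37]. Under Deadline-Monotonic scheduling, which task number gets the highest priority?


Sort tasks by relative deadline (ascending):
  Task 2: deadline = 14
  Task 1: deadline = 19
  Task 3: deadline = 37
Priority order (highest first): [2, 1, 3]
Highest priority task = 2

2


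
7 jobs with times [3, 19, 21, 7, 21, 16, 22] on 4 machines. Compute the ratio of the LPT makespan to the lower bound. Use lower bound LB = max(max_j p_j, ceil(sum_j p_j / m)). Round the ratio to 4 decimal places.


LPT order: [22, 21, 21, 19, 16, 7, 3]
Machine loads after assignment: [22, 28, 24, 35]
LPT makespan = 35
Lower bound = max(max_job, ceil(total/4)) = max(22, 28) = 28
Ratio = 35 / 28 = 1.25

1.25


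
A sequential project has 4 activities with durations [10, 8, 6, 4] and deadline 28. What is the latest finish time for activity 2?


LF(activity 2) = deadline - sum of successor durations
Successors: activities 3 through 4 with durations [6, 4]
Sum of successor durations = 10
LF = 28 - 10 = 18

18


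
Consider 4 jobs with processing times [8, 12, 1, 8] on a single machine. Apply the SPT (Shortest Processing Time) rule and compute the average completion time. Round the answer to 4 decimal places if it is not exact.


Sort jobs by processing time (SPT order): [1, 8, 8, 12]
Compute completion times sequentially:
  Job 1: processing = 1, completes at 1
  Job 2: processing = 8, completes at 9
  Job 3: processing = 8, completes at 17
  Job 4: processing = 12, completes at 29
Sum of completion times = 56
Average completion time = 56/4 = 14.0

14.0


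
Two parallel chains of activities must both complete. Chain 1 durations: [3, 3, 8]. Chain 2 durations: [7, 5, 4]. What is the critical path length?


Path A total = 3 + 3 + 8 = 14
Path B total = 7 + 5 + 4 = 16
Critical path = longest path = max(14, 16) = 16

16


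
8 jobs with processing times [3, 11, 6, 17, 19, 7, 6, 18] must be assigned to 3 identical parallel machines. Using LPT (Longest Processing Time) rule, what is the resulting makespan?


Sort jobs in decreasing order (LPT): [19, 18, 17, 11, 7, 6, 6, 3]
Assign each job to the least loaded machine:
  Machine 1: jobs [19, 6, 6], load = 31
  Machine 2: jobs [18, 7, 3], load = 28
  Machine 3: jobs [17, 11], load = 28
Makespan = max load = 31

31


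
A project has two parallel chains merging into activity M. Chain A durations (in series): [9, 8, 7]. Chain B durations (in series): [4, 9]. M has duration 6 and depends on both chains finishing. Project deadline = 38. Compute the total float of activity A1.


Forward pass: ES(A1) = sum of predecessors on chain A = 0
EF = ES + duration = 0 + 9 = 9
Backward pass: LF(M) = deadline = 38; LS(M) = 38 - 6 = 32
LF(A1) = LS(M) - sum(successors on chain A) = 32 - 15 = 17
LS = LF - duration = 17 - 9 = 8
Total float = LS - ES = 8 - 0 = 8

8


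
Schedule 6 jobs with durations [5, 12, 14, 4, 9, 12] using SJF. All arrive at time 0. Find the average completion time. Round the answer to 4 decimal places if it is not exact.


SJF order (ascending): [4, 5, 9, 12, 12, 14]
Completion times:
  Job 1: burst=4, C=4
  Job 2: burst=5, C=9
  Job 3: burst=9, C=18
  Job 4: burst=12, C=30
  Job 5: burst=12, C=42
  Job 6: burst=14, C=56
Average completion = 159/6 = 26.5

26.5


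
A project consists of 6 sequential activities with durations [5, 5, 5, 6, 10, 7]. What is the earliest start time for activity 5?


Activity 5 starts after activities 1 through 4 complete.
Predecessor durations: [5, 5, 5, 6]
ES = 5 + 5 + 5 + 6 = 21

21


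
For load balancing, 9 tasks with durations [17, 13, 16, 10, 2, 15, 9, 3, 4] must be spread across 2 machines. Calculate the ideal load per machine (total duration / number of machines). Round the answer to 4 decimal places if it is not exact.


Total processing time = 17 + 13 + 16 + 10 + 2 + 15 + 9 + 3 + 4 = 89
Number of machines = 2
Ideal balanced load = 89 / 2 = 44.5

44.5


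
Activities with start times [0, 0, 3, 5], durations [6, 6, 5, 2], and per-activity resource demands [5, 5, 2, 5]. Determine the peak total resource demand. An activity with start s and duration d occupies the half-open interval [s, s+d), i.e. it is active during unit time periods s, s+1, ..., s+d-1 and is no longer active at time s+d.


Each activity i is active on [start_i, start_i + duration_i).
Compute total resource usage per time slot:
  t=0: active resources = [5, 5], total = 10
  t=1: active resources = [5, 5], total = 10
  t=2: active resources = [5, 5], total = 10
  t=3: active resources = [5, 5, 2], total = 12
  t=4: active resources = [5, 5, 2], total = 12
  t=5: active resources = [5, 5, 2, 5], total = 17
  t=6: active resources = [2, 5], total = 7
  t=7: active resources = [2], total = 2
Peak resource demand = 17

17


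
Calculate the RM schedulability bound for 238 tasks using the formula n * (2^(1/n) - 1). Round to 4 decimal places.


Compute 2^(1/238) = 1.0029166282
Subtract 1: 1.0029166282 - 1 = 0.0029166282
Multiply by n: 238 * 0.0029166282 = 0.6941575116
Round to 4 dp: 0.6942

0.6942


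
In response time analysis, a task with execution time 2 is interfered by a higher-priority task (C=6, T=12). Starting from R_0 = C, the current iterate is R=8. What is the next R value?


R_next = C + ceil(R_prev / T_hp) * C_hp
ceil(8 / 12) = ceil(0.6667) = 1
Interference = 1 * 6 = 6
R_next = 2 + 6 = 8
R_next = R_prev, so the iteration has converged (response time = 8).

8


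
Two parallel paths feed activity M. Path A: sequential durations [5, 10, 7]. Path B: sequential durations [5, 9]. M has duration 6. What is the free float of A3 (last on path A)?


ES(A3) = sum of predecessors on chain A = 15
EF(A3) = ES + duration = 15 + 7 = 22
Successor of A3 is M. ES(M) = max(sum(A), sum(B)) = max(22, 14) = 22
Free float = ES(successor) - EF(current) = 22 - 22 = 0

0


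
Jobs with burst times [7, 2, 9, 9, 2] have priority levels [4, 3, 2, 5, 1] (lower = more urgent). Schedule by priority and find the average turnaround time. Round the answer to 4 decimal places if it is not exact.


Sort by priority (ascending = highest first):
Order: [(1, 2), (2, 9), (3, 2), (4, 7), (5, 9)]
Completion times:
  Priority 1, burst=2, C=2
  Priority 2, burst=9, C=11
  Priority 3, burst=2, C=13
  Priority 4, burst=7, C=20
  Priority 5, burst=9, C=29
Average turnaround = 75/5 = 15.0

15.0


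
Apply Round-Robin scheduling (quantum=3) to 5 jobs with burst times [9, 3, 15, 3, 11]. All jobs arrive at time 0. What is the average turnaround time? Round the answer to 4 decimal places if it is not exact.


Time quantum = 3
Execution trace:
  J1 runs 3 units, time = 3
  J2 runs 3 units, time = 6
  J3 runs 3 units, time = 9
  J4 runs 3 units, time = 12
  J5 runs 3 units, time = 15
  J1 runs 3 units, time = 18
  J3 runs 3 units, time = 21
  J5 runs 3 units, time = 24
  J1 runs 3 units, time = 27
  J3 runs 3 units, time = 30
  J5 runs 3 units, time = 33
  J3 runs 3 units, time = 36
  J5 runs 2 units, time = 38
  J3 runs 3 units, time = 41
Finish times: [27, 6, 41, 12, 38]
Average turnaround = 124/5 = 24.8

24.8


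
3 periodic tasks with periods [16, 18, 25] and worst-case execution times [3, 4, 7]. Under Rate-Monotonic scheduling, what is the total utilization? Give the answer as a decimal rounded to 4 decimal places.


Compute individual utilizations (exact fractions):
  Task 1: C/T = 3/16 (approx. 0.1875)
  Task 2: C/T = 4/18 = 2/9 (approx. 0.2222)
  Task 3: C/T = 7/25 (approx. 0.28)
Total utilization U = 3/16 + 2/9 + 7/25 = 2483/3600
Rounded to 4 decimal places: U = 0.6897
RM (Liu & Layland) bound for 3 tasks = 0.779763; compare with U = 2483/3600 (approx. 0.689722)
U <= bound, so schedulable by RM sufficient condition.

0.6897


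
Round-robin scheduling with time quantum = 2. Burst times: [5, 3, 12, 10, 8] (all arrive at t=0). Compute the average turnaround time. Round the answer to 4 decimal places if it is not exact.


Time quantum = 2
Execution trace:
  J1 runs 2 units, time = 2
  J2 runs 2 units, time = 4
  J3 runs 2 units, time = 6
  J4 runs 2 units, time = 8
  J5 runs 2 units, time = 10
  J1 runs 2 units, time = 12
  J2 runs 1 units, time = 13
  J3 runs 2 units, time = 15
  J4 runs 2 units, time = 17
  J5 runs 2 units, time = 19
  J1 runs 1 units, time = 20
  J3 runs 2 units, time = 22
  J4 runs 2 units, time = 24
  J5 runs 2 units, time = 26
  J3 runs 2 units, time = 28
  J4 runs 2 units, time = 30
  J5 runs 2 units, time = 32
  J3 runs 2 units, time = 34
  J4 runs 2 units, time = 36
  J3 runs 2 units, time = 38
Finish times: [20, 13, 38, 36, 32]
Average turnaround = 139/5 = 27.8

27.8


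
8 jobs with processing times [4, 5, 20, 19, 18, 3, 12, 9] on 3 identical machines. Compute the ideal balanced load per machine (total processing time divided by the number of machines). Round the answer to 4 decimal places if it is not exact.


Total processing time = 4 + 5 + 20 + 19 + 18 + 3 + 12 + 9 = 90
Number of machines = 3
Ideal balanced load = 90 / 3 = 30.0

30.0


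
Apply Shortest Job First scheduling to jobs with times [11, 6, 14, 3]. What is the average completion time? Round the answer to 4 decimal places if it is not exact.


SJF order (ascending): [3, 6, 11, 14]
Completion times:
  Job 1: burst=3, C=3
  Job 2: burst=6, C=9
  Job 3: burst=11, C=20
  Job 4: burst=14, C=34
Average completion = 66/4 = 16.5

16.5


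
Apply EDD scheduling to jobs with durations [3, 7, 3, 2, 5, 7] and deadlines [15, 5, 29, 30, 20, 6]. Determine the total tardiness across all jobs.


Sort by due date (EDD order): [(7, 5), (7, 6), (3, 15), (5, 20), (3, 29), (2, 30)]
Compute completion times and tardiness:
  Job 1: p=7, d=5, C=7, tardiness=max(0,7-5)=2
  Job 2: p=7, d=6, C=14, tardiness=max(0,14-6)=8
  Job 3: p=3, d=15, C=17, tardiness=max(0,17-15)=2
  Job 4: p=5, d=20, C=22, tardiness=max(0,22-20)=2
  Job 5: p=3, d=29, C=25, tardiness=max(0,25-29)=0
  Job 6: p=2, d=30, C=27, tardiness=max(0,27-30)=0
Total tardiness = 14

14


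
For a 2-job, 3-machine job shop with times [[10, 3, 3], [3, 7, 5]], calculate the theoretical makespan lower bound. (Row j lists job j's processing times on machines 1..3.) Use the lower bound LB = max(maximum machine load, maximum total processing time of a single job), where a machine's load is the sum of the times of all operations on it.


Machine loads:
  Machine 1: 10 + 3 = 13
  Machine 2: 3 + 7 = 10
  Machine 3: 3 + 5 = 8
Max machine load = 13
Job totals:
  Job 1: 16
  Job 2: 15
Max job total = 16
Lower bound = max(13, 16) = 16

16


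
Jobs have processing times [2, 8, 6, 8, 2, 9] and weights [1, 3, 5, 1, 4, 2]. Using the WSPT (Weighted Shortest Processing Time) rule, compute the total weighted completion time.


Compute p/w ratios and sort ascending (WSPT): [(2, 4), (6, 5), (2, 1), (8, 3), (9, 2), (8, 1)]
Compute weighted completion times:
  Job (p=2,w=4): C=2, w*C=4*2=8
  Job (p=6,w=5): C=8, w*C=5*8=40
  Job (p=2,w=1): C=10, w*C=1*10=10
  Job (p=8,w=3): C=18, w*C=3*18=54
  Job (p=9,w=2): C=27, w*C=2*27=54
  Job (p=8,w=1): C=35, w*C=1*35=35
Total weighted completion time = 201

201


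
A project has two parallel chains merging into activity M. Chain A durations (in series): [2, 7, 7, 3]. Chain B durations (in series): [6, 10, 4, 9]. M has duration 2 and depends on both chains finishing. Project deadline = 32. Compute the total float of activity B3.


Forward pass: ES(B3) = sum of predecessors on chain B = 16
EF = ES + duration = 16 + 4 = 20
Backward pass: LF(M) = deadline = 32; LS(M) = 32 - 2 = 30
LF(B3) = LS(M) - sum(successors on chain B) = 30 - 9 = 21
LS = LF - duration = 21 - 4 = 17
Total float = LS - ES = 17 - 16 = 1

1


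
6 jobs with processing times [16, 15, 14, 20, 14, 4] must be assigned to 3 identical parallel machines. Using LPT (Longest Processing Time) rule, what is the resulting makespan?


Sort jobs in decreasing order (LPT): [20, 16, 15, 14, 14, 4]
Assign each job to the least loaded machine:
  Machine 1: jobs [20, 4], load = 24
  Machine 2: jobs [16, 14], load = 30
  Machine 3: jobs [15, 14], load = 29
Makespan = max load = 30

30


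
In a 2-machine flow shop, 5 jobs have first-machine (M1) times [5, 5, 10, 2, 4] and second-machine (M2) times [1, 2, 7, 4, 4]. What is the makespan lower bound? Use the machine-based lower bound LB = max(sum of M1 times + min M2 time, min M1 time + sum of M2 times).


LB1 = sum(M1 times) + min(M2 times) = 26 + 1 = 27
LB2 = min(M1 times) + sum(M2 times) = 2 + 18 = 20
Lower bound = max(LB1, LB2) = max(27, 20) = 27

27


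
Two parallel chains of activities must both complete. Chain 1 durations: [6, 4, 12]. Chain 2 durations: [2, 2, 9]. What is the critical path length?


Path A total = 6 + 4 + 12 = 22
Path B total = 2 + 2 + 9 = 13
Critical path = longest path = max(22, 13) = 22

22


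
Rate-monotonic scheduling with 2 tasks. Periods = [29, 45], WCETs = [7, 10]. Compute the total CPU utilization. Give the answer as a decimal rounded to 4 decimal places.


Compute individual utilizations (exact fractions):
  Task 1: C/T = 7/29 (approx. 0.2414)
  Task 2: C/T = 10/45 = 2/9 (approx. 0.2222)
Total utilization U = 7/29 + 2/9 = 121/261
Rounded to 4 decimal places: U = 0.4636
RM (Liu & Layland) bound for 2 tasks = 0.828427; compare with U = 121/261 (approx. 0.463602)
U <= bound, so schedulable by RM sufficient condition.

0.4636


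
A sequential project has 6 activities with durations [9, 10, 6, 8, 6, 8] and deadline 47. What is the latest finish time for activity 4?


LF(activity 4) = deadline - sum of successor durations
Successors: activities 5 through 6 with durations [6, 8]
Sum of successor durations = 14
LF = 47 - 14 = 33

33


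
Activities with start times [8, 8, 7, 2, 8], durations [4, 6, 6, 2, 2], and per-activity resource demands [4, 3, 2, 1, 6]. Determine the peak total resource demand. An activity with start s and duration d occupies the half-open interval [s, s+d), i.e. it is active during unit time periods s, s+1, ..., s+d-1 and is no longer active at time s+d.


Each activity i is active on [start_i, start_i + duration_i).
Compute total resource usage per time slot:
  t=0: active resources = [], total = 0
  t=1: active resources = [], total = 0
  t=2: active resources = [1], total = 1
  t=3: active resources = [1], total = 1
  t=4: active resources = [], total = 0
  t=5: active resources = [], total = 0
  t=6: active resources = [], total = 0
  t=7: active resources = [2], total = 2
  t=8: active resources = [4, 3, 2, 6], total = 15
  t=9: active resources = [4, 3, 2, 6], total = 15
  t=10: active resources = [4, 3, 2], total = 9
  t=11: active resources = [4, 3, 2], total = 9
  t=12: active resources = [3, 2], total = 5
  t=13: active resources = [3], total = 3
Peak resource demand = 15

15


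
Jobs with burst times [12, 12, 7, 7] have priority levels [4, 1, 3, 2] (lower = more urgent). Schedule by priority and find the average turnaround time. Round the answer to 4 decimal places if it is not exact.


Sort by priority (ascending = highest first):
Order: [(1, 12), (2, 7), (3, 7), (4, 12)]
Completion times:
  Priority 1, burst=12, C=12
  Priority 2, burst=7, C=19
  Priority 3, burst=7, C=26
  Priority 4, burst=12, C=38
Average turnaround = 95/4 = 23.75

23.75


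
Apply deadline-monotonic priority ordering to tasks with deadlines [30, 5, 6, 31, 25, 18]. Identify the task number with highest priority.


Sort tasks by relative deadline (ascending):
  Task 2: deadline = 5
  Task 3: deadline = 6
  Task 6: deadline = 18
  Task 5: deadline = 25
  Task 1: deadline = 30
  Task 4: deadline = 31
Priority order (highest first): [2, 3, 6, 5, 1, 4]
Highest priority task = 2

2


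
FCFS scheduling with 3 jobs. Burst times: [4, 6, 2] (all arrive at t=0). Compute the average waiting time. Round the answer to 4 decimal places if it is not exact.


FCFS order (as given): [4, 6, 2]
Waiting times:
  Job 1: wait = 0
  Job 2: wait = 4
  Job 3: wait = 10
Sum of waiting times = 14
Average waiting time = 14/3 = 4.6667

4.6667


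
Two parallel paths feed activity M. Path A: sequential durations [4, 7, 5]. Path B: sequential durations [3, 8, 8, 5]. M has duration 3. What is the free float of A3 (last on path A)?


ES(A3) = sum of predecessors on chain A = 11
EF(A3) = ES + duration = 11 + 5 = 16
Successor of A3 is M. ES(M) = max(sum(A), sum(B)) = max(16, 24) = 24
Free float = ES(successor) - EF(current) = 24 - 16 = 8

8


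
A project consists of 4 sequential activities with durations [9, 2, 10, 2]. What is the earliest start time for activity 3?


Activity 3 starts after activities 1 through 2 complete.
Predecessor durations: [9, 2]
ES = 9 + 2 = 11

11


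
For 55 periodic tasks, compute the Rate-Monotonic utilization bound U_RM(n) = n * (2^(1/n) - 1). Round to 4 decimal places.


Compute 2^(1/55) = 1.0126824244
Subtract 1: 1.0126824244 - 1 = 0.0126824244
Multiply by n: 55 * 0.0126824244 = 0.6975333420
Round to 4 dp: 0.6975

0.6975


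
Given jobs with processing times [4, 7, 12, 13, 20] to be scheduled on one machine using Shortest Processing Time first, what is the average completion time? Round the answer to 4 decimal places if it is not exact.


Sort jobs by processing time (SPT order): [4, 7, 12, 13, 20]
Compute completion times sequentially:
  Job 1: processing = 4, completes at 4
  Job 2: processing = 7, completes at 11
  Job 3: processing = 12, completes at 23
  Job 4: processing = 13, completes at 36
  Job 5: processing = 20, completes at 56
Sum of completion times = 130
Average completion time = 130/5 = 26.0

26.0


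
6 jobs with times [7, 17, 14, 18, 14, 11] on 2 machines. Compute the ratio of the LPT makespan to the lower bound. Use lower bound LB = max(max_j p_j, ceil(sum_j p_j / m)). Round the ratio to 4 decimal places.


LPT order: [18, 17, 14, 14, 11, 7]
Machine loads after assignment: [39, 42]
LPT makespan = 42
Lower bound = max(max_job, ceil(total/2)) = max(18, 41) = 41
Ratio = 42 / 41 = 1.0244

1.0244


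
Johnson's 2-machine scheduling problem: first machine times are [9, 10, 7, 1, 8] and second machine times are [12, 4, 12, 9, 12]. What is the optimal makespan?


Apply Johnson's rule:
  Group 1 (a <= b): [(4, 1, 9), (3, 7, 12), (5, 8, 12), (1, 9, 12)]
  Group 2 (a > b): [(2, 10, 4)]
Optimal job order: [4, 3, 5, 1, 2]
Schedule:
  Job 4: M1 done at 1, M2 done at 10
  Job 3: M1 done at 8, M2 done at 22
  Job 5: M1 done at 16, M2 done at 34
  Job 1: M1 done at 25, M2 done at 46
  Job 2: M1 done at 35, M2 done at 50
Makespan = 50

50


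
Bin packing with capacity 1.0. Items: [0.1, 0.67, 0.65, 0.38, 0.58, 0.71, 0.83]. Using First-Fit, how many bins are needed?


Place items sequentially using First-Fit:
  Item 0.1 -> new Bin 1
  Item 0.67 -> Bin 1 (now 0.77)
  Item 0.65 -> new Bin 2
  Item 0.38 -> new Bin 3
  Item 0.58 -> Bin 3 (now 0.96)
  Item 0.71 -> new Bin 4
  Item 0.83 -> new Bin 5
Total bins used = 5

5


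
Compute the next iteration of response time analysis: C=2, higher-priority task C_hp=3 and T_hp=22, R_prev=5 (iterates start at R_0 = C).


R_next = C + ceil(R_prev / T_hp) * C_hp
ceil(5 / 22) = ceil(0.2273) = 1
Interference = 1 * 3 = 3
R_next = 2 + 3 = 5
R_next = R_prev, so the iteration has converged (response time = 5).

5


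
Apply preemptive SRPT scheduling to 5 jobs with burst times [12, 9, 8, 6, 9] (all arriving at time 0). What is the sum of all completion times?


Since all jobs arrive at t=0, SRPT equals SPT ordering.
SPT order: [6, 8, 9, 9, 12]
Completion times:
  Job 1: p=6, C=6
  Job 2: p=8, C=14
  Job 3: p=9, C=23
  Job 4: p=9, C=32
  Job 5: p=12, C=44
Total completion time = 6 + 14 + 23 + 32 + 44 = 119

119
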